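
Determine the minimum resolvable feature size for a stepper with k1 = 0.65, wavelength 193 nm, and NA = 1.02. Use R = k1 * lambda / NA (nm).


Step 1: Identify values: k1 = 0.65, lambda = 193 nm, NA = 1.02
Step 2: R = k1 * lambda / NA
R = 0.65 * 193 / 1.02
R = 123.0 nm


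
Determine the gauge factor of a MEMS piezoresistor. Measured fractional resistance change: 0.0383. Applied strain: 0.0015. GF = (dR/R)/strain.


Step 1: Identify values.
dR/R = 0.0383, strain = 0.0015
Step 2: GF = (dR/R) / strain = 0.0383 / 0.0015
GF = 25.5


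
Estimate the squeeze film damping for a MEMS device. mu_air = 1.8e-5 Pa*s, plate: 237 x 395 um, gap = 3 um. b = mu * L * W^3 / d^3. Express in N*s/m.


Step 1: Convert to SI.
L = 237e-6 m, W = 395e-6 m, d = 3e-6 m
Step 2: W^3 = (395e-6)^3 = 6.16e-11 m^3
Step 3: d^3 = (3e-6)^3 = 2.70e-17 m^3
Step 4: b = 1.8e-5 * 237e-6 * 6.16e-11 / 2.70e-17
b = 9.74e-03 N*s/m


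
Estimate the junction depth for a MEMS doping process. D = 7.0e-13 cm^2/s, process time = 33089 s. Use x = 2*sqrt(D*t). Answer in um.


Step 1: Compute D*t = 7.0e-13 * 33089 = 2.31623e-08 cm^2
Step 2: sqrt(D*t) = 1.52192e-04 cm
Step 3: x = 2 * 1.52192e-04 cm = 3.04384e-04 cm
Step 4: Convert to um (1 cm = 1e4 um): x = 3.044 um


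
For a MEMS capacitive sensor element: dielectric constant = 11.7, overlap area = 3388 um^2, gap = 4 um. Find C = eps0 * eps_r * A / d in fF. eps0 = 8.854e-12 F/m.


Step 1: Convert area to m^2: A = 3388e-12 m^2
Step 2: Convert gap to m: d = 4e-6 m
Step 3: C = eps0 * eps_r * A / d
C = 8.854e-12 * 11.7 * 3388e-12 / 4e-6
Step 4: Convert to fF (multiply by 1e15).
C = 87.74 fF


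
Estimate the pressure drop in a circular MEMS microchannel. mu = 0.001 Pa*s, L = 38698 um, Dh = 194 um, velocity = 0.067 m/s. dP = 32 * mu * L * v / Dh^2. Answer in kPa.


Step 1: Convert to SI: L = 38698e-6 m, Dh = 194e-6 m
Step 2: dP = 32 * 0.001 * 38698e-6 * 0.067 / (194e-6)^2
Step 3: dP = 2204.50 Pa
Step 4: Convert to kPa: dP = 2.2 kPa


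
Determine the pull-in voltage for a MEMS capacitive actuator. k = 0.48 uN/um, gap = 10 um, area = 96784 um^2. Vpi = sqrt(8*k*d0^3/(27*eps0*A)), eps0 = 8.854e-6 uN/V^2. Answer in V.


Step 1: Compute numerator: 8 * k * d0^3 = 8 * 0.48 * 10^3 = 3840.0
Step 2: Compute denominator: 27 * eps0 * A = 27 * 8.854e-6 * 96784 = 23.136989
Step 3: Vpi = sqrt(3840.0 / 23.136989)
Vpi = 12.88 V


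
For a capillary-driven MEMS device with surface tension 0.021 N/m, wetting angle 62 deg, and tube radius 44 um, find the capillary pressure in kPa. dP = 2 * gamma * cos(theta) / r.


Step 1: cos(62 deg) = 0.4695
Step 2: Convert r to m: r = 44e-6 m
Step 3: dP = 2 * 0.021 * 0.4695 / 44e-6 = 448.2 Pa
Step 4: Convert Pa to kPa (divide by 1000).
dP = 0.45 kPa


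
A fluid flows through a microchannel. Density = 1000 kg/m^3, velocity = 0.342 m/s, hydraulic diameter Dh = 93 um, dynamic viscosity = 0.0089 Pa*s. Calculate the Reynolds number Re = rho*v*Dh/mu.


Step 1: Convert Dh to meters: Dh = 93e-6 m
Step 2: Re = rho * v * Dh / mu
Re = 1000 * 0.342 * 93e-6 / 0.0089
Re = 3.574


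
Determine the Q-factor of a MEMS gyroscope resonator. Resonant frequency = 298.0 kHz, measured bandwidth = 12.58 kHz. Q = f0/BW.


Step 1: Q = f0 / bandwidth
Step 2: Q = 298.0 / 12.58
Q = 23.7


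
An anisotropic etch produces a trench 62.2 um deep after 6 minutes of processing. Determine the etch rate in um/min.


Step 1: Etch rate = depth / time
Step 2: rate = 62.2 / 6
rate = 10.367 um/min


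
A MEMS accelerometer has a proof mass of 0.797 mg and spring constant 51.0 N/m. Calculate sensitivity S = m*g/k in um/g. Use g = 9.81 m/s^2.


Step 1: Convert mass: m = 0.797 mg = 7.97e-07 kg
Step 2: S = m * g / k = 7.97e-07 * 9.81 / 51.0
Step 3: S = 1.53e-07 m/g
Step 4: Convert to um/g: S = 0.153 um/g


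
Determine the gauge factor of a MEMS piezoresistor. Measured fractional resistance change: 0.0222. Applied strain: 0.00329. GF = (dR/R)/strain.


Step 1: Identify values.
dR/R = 0.0222, strain = 0.00329
Step 2: GF = (dR/R) / strain = 0.0222 / 0.00329
GF = 6.7


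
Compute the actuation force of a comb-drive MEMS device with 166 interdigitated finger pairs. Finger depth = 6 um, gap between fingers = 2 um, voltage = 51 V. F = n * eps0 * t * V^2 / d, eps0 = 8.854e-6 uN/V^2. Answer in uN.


Step 1: Parameters: n=166, eps0=8.854e-6 uN/V^2, t=6 um, V=51 V, d=2 um
Step 2: V^2 = 2601
Step 3: F = 166 * 8.854e-6 * 6 * 2601 / 2
F = 11.469 uN


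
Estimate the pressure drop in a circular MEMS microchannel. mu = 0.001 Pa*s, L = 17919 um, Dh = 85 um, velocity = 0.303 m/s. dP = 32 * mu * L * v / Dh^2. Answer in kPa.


Step 1: Convert to SI: L = 17919e-6 m, Dh = 85e-6 m
Step 2: dP = 32 * 0.001 * 17919e-6 * 0.303 / (85e-6)^2
Step 3: dP = 24047.42 Pa
Step 4: Convert to kPa: dP = 24.05 kPa


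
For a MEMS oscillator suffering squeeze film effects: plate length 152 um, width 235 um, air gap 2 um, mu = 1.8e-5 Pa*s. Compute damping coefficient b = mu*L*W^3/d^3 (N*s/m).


Step 1: Convert to SI.
L = 152e-6 m, W = 235e-6 m, d = 2e-6 m
Step 2: W^3 = (235e-6)^3 = 1.30e-11 m^3
Step 3: d^3 = (2e-6)^3 = 8.00e-18 m^3
Step 4: b = 1.8e-5 * 152e-6 * 1.30e-11 / 8.00e-18
b = 4.44e-03 N*s/m


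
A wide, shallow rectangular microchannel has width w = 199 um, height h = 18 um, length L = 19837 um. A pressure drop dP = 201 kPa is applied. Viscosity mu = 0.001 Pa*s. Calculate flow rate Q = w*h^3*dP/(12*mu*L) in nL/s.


Step 1: Convert all dimensions to SI (meters).
w = 199e-6 m, h = 18e-6 m, L = 19837e-6 m, dP = 201e3 Pa
Step 2: Q = w * h^3 * dP / (12 * mu * L)
Q = 199e-6 * (18e-6)^3 * 201e3 / (12 * 0.001 * 19837e-6) = 9.7996239e-10 m^3/s
Step 3: Convert Q from m^3/s to nL/s (1 m^3 = 1e12 nL, so multiply by 1e12).
Q = 979.962 nL/s


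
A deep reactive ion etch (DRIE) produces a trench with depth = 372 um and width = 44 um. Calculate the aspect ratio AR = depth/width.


Step 1: AR = depth / width
Step 2: AR = 372 / 44
AR = 8.5


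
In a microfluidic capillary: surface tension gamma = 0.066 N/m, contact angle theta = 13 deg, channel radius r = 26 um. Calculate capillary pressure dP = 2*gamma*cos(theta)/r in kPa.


Step 1: cos(13 deg) = 0.9744
Step 2: Convert r to m: r = 26e-6 m
Step 3: dP = 2 * 0.066 * 0.9744 / 26e-6 = 4947.0 Pa
Step 4: Convert Pa to kPa (divide by 1000).
dP = 4.95 kPa


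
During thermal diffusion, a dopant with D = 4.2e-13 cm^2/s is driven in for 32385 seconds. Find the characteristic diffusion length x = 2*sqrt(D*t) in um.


Step 1: Compute D*t = 4.2e-13 * 32385 = 1.36017e-08 cm^2
Step 2: sqrt(D*t) = 1.16626e-04 cm
Step 3: x = 2 * 1.16626e-04 cm = 2.33252e-04 cm
Step 4: Convert to um (1 cm = 1e4 um): x = 2.333 um


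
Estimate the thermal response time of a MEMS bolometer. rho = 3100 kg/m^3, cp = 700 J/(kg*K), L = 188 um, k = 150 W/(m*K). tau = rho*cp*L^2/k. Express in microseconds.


Step 1: Convert L to m: L = 188e-6 m
Step 2: L^2 = (188e-6)^2 = 3.5344e-08 m^2
Step 3: tau = 3100 * 700 * 3.5344e-08 / 150 = 5.113099e-04 s
Step 4: Convert to microseconds (multiply by 1e6).
tau = 511.31 us


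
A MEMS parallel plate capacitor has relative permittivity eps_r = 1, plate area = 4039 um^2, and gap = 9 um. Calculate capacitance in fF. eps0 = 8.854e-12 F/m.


Step 1: Convert area to m^2: A = 4039e-12 m^2
Step 2: Convert gap to m: d = 9e-6 m
Step 3: C = eps0 * eps_r * A / d
C = 8.854e-12 * 1 * 4039e-12 / 9e-6
Step 4: Convert to fF (multiply by 1e15).
C = 3.97 fF


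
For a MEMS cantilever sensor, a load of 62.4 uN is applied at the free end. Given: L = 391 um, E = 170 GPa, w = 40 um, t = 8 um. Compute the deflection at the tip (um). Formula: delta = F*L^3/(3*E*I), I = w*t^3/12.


Step 1: Calculate the second moment of area.
I = w * t^3 / 12 = 40 * 8^3 / 12 = 1706.6667 um^4
Step 2: Convert E to consistent units (1 GPa = 1000 uN/um^2).
E = 170 GPa = 170000 uN/um^2
Step 3: Calculate tip deflection.
delta = F * L^3 / (3 * E * I)
delta = 62.4 * 391^3 / (3 * 170000 * 1706.6667)
delta = 4.2854 um


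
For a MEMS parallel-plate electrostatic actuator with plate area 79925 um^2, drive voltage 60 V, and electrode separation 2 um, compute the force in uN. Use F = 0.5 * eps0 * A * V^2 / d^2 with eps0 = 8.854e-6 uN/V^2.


Step 1: Identify parameters.
eps0 = 8.854e-6 uN/V^2, A = 79925 um^2, V = 60 V, d = 2 um
Step 2: Compute V^2 = 60^2 = 3600
Step 3: Compute d^2 = 2^2 = 4
Step 4: F = 0.5 * 8.854e-6 * 79925 * 3600 / 4
F = 318.445 uN


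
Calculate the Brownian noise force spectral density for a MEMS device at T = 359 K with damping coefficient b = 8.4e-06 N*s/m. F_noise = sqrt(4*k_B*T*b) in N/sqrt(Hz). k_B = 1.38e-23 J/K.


Step 1: Compute 4 * k_B * T * b
= 4 * 1.38e-23 * 359 * 8.4e-06
= 1.6646e-25 N^2/Hz
Step 2: F_noise = sqrt(1.6646e-25)
F_noise = 4.08e-13 N/sqrt(Hz)


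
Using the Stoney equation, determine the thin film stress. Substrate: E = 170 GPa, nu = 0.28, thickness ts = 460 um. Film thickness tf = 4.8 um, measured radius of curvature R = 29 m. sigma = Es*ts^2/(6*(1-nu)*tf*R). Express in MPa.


Step 1: Compute numerator: Es * ts^2 = 170 * 460^2 = 35972000 (GPa*um^2)
Step 2: Compute denominator (R in um): 6*(1-nu)*tf*R = 6*0.72*4.8*29e6 = 601344000.0 (um^2)
Step 3: sigma (GPa) = 35972000 / 601344000.0 = 5.9819e-02 GPa
Step 4: Convert to MPa (x1000): sigma = 59.8 MPa


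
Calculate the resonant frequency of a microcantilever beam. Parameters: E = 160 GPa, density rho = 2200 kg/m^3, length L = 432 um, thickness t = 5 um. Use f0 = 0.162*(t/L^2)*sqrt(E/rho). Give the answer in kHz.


Step 1: Convert units to SI.
t_SI = 5e-6 m, L_SI = 432e-6 m
Step 2: Calculate sqrt(E/rho).
sqrt(160e9 / 2200) = 8528.03 m/s
Step 3: Compute f0.
f0 = 0.162 * 5e-6 / (432e-6)^2 * 8528.03 = 37014.0 Hz = 37.01 kHz


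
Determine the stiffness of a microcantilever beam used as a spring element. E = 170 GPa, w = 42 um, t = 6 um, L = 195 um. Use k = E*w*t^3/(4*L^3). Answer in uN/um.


Step 1: Convert E to consistent units (1 GPa = 1000 uN/um^2).
E = 170 GPa = 170000 uN/um^2
Step 2: Compute t^3 = 6^3 = 216
Step 3: Compute L^3 = 195^3 = 7414875
Step 4: k = 170000 * 42 * 216 / (4 * 7414875)
k = 51.9982 uN/um


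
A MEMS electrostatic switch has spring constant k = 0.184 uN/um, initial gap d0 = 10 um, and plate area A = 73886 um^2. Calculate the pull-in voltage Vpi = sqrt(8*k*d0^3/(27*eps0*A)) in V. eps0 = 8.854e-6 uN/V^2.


Step 1: Compute numerator: 8 * k * d0^3 = 8 * 0.184 * 10^3 = 1472.0
Step 2: Compute denominator: 27 * eps0 * A = 27 * 8.854e-6 * 73886 = 17.663039
Step 3: Vpi = sqrt(1472.0 / 17.663039)
Vpi = 9.13 V


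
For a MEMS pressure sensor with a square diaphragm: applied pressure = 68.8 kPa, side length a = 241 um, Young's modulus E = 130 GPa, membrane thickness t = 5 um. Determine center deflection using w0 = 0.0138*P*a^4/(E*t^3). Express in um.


Step 1: Convert pressure to compatible units (E is in GPa, so P in GPa).
P = 68.8 kPa = 68.8e-6 GPa
Step 2: Compute numerator: 0.0138 * P * a^4.
a^4 = 241^4 = 3373402561
numerator = 0.0138 * 68.8e-6 * 3373402561 = 3.20284e+03
Step 3: Compute denominator: E * t^3 = 130 * 5^3 = 16250
Step 4: w0 = numerator / denominator = 3.20284e+03 / 16250 = 0.1971 um


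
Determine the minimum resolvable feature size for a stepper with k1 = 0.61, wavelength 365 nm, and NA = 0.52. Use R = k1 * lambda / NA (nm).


Step 1: Identify values: k1 = 0.61, lambda = 365 nm, NA = 0.52
Step 2: R = k1 * lambda / NA
R = 0.61 * 365 / 0.52
R = 428.2 nm


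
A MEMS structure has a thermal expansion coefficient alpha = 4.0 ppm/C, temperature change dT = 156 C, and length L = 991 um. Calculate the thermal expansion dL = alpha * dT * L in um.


Step 1: Convert CTE: alpha = 4.0 ppm/C = 4.0e-6 /C
Step 2: dL = 4.0e-6 * 156 * 991
dL = 0.6184 um


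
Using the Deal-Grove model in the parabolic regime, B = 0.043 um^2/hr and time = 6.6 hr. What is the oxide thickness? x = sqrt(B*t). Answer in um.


Step 1: Compute B*t = 0.043 * 6.6 = 0.2838
Step 2: x = sqrt(0.2838)
x = 0.533 um


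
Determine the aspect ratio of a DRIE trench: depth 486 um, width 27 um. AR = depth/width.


Step 1: AR = depth / width
Step 2: AR = 486 / 27
AR = 18.0


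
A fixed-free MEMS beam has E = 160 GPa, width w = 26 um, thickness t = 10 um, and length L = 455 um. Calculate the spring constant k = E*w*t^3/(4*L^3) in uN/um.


Step 1: Convert E to consistent units (1 GPa = 1000 uN/um^2).
E = 160 GPa = 160000 uN/um^2
Step 2: Compute t^3 = 10^3 = 1000
Step 3: Compute L^3 = 455^3 = 94196375
Step 4: k = 160000 * 26 * 1000 / (4 * 94196375)
k = 11.0408 uN/um


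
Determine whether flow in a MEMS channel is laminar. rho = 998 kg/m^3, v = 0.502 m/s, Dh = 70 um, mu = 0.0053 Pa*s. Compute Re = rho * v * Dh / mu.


Step 1: Convert Dh to meters: Dh = 70e-6 m
Step 2: Re = rho * v * Dh / mu
Re = 998 * 0.502 * 70e-6 / 0.0053
Re = 6.617
Since Re = 6.617 is below ~2300, the flow is laminar.


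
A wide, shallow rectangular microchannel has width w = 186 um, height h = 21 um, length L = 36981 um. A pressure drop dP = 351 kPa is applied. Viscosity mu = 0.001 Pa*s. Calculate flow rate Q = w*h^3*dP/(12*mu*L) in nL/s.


Step 1: Convert all dimensions to SI (meters).
w = 186e-6 m, h = 21e-6 m, L = 36981e-6 m, dP = 351e3 Pa
Step 2: Q = w * h^3 * dP / (12 * mu * L)
Q = 186e-6 * (21e-6)^3 * 351e3 / (12 * 0.001 * 36981e-6) = 1.36244208e-09 m^3/s
Step 3: Convert Q from m^3/s to nL/s (1 m^3 = 1e12 nL, so multiply by 1e12).
Q = 1362.442 nL/s


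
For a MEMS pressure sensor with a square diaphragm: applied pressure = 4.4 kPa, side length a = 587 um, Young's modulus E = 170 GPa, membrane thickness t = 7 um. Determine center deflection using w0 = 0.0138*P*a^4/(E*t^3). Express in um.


Step 1: Convert pressure to compatible units (E is in GPa, so P in GPa).
P = 4.4 kPa = 4.4e-6 GPa
Step 2: Compute numerator: 0.0138 * P * a^4.
a^4 = 587^4 = 118727795761
numerator = 0.0138 * 4.4e-6 * 118727795761 = 7.20915e+03
Step 3: Compute denominator: E * t^3 = 170 * 7^3 = 58310
Step 4: w0 = numerator / denominator = 7.20915e+03 / 58310 = 0.1236 um


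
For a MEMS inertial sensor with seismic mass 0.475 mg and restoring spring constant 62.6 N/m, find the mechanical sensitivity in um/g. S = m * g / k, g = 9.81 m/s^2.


Step 1: Convert mass: m = 0.475 mg = 4.75e-07 kg
Step 2: S = m * g / k = 4.75e-07 * 9.81 / 62.6
Step 3: S = 7.44e-08 m/g
Step 4: Convert to um/g: S = 0.074 um/g


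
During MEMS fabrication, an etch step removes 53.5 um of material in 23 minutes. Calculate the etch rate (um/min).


Step 1: Etch rate = depth / time
Step 2: rate = 53.5 / 23
rate = 2.326 um/min


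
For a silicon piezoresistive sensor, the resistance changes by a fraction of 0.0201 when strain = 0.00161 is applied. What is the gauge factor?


Step 1: Identify values.
dR/R = 0.0201, strain = 0.00161
Step 2: GF = (dR/R) / strain = 0.0201 / 0.00161
GF = 12.5


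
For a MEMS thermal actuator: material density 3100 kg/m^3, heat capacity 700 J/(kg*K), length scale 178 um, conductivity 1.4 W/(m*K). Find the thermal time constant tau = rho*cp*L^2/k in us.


Step 1: Convert L to m: L = 178e-6 m
Step 2: L^2 = (178e-6)^2 = 3.1684e-08 m^2
Step 3: tau = 3100 * 700 * 3.1684e-08 / 1.4 = 4.91102e-02 s
Step 4: Convert to microseconds (multiply by 1e6).
tau = 49110.2 us


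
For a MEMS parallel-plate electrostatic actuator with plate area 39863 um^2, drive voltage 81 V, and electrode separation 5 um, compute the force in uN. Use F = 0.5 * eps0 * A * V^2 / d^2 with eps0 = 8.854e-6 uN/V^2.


Step 1: Identify parameters.
eps0 = 8.854e-6 uN/V^2, A = 39863 um^2, V = 81 V, d = 5 um
Step 2: Compute V^2 = 81^2 = 6561
Step 3: Compute d^2 = 5^2 = 25
Step 4: F = 0.5 * 8.854e-6 * 39863 * 6561 / 25
F = 46.314 uN


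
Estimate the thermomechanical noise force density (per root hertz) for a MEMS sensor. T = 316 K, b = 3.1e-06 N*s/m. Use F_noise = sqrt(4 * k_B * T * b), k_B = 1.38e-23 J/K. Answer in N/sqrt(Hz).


Step 1: Compute 4 * k_B * T * b
= 4 * 1.38e-23 * 316 * 3.1e-06
= 5.4074e-26 N^2/Hz
Step 2: F_noise = sqrt(5.4074e-26)
F_noise = 2.33e-13 N/sqrt(Hz)


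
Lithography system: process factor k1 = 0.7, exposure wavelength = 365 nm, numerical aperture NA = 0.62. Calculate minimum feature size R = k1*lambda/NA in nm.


Step 1: Identify values: k1 = 0.7, lambda = 365 nm, NA = 0.62
Step 2: R = k1 * lambda / NA
R = 0.7 * 365 / 0.62
R = 412.1 nm


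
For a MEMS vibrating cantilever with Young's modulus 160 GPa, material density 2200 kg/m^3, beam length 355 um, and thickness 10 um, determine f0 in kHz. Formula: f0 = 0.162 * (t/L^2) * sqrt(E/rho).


Step 1: Convert units to SI.
t_SI = 10e-6 m, L_SI = 355e-6 m
Step 2: Calculate sqrt(E/rho).
sqrt(160e9 / 2200) = 8528.03 m/s
Step 3: Compute f0.
f0 = 0.162 * 10e-6 / (355e-6)^2 * 8528.03 = 109624.3 Hz = 109.62 kHz


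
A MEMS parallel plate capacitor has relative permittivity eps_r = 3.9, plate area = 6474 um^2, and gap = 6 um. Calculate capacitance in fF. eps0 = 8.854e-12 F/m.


Step 1: Convert area to m^2: A = 6474e-12 m^2
Step 2: Convert gap to m: d = 6e-6 m
Step 3: C = eps0 * eps_r * A / d
C = 8.854e-12 * 3.9 * 6474e-12 / 6e-6
Step 4: Convert to fF (multiply by 1e15).
C = 37.26 fF


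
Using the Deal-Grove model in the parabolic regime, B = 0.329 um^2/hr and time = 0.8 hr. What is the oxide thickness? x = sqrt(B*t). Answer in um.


Step 1: Compute B*t = 0.329 * 0.8 = 0.2632
Step 2: x = sqrt(0.2632)
x = 0.513 um


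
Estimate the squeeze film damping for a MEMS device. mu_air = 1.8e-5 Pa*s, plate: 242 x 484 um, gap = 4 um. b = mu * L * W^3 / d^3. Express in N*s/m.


Step 1: Convert to SI.
L = 242e-6 m, W = 484e-6 m, d = 4e-6 m
Step 2: W^3 = (484e-6)^3 = 1.13e-10 m^3
Step 3: d^3 = (4e-6)^3 = 6.40e-17 m^3
Step 4: b = 1.8e-5 * 242e-6 * 1.13e-10 / 6.40e-17
b = 7.72e-03 N*s/m


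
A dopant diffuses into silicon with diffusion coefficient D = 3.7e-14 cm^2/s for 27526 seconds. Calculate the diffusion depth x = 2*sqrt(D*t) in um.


Step 1: Compute D*t = 3.7e-14 * 27526 = 1.018462e-09 cm^2
Step 2: sqrt(D*t) = 3.1913e-05 cm
Step 3: x = 2 * 3.1913e-05 cm = 6.3826e-05 cm
Step 4: Convert to um (1 cm = 1e4 um): x = 0.638 um


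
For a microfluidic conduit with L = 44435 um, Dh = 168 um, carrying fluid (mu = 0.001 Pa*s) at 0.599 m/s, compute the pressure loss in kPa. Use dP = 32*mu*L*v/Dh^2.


Step 1: Convert to SI: L = 44435e-6 m, Dh = 168e-6 m
Step 2: dP = 32 * 0.001 * 44435e-6 * 0.599 / (168e-6)^2
Step 3: dP = 30177.51 Pa
Step 4: Convert to kPa: dP = 30.18 kPa


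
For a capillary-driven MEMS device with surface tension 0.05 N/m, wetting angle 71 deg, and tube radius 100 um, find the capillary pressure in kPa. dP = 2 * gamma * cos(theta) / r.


Step 1: cos(71 deg) = 0.3256
Step 2: Convert r to m: r = 100e-6 m
Step 3: dP = 2 * 0.05 * 0.3256 / 100e-6 = 325.6 Pa
Step 4: Convert Pa to kPa (divide by 1000).
dP = 0.33 kPa


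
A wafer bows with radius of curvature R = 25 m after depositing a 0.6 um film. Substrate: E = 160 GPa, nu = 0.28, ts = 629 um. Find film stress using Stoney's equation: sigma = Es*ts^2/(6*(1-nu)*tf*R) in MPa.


Step 1: Compute numerator: Es * ts^2 = 160 * 629^2 = 63302560 (GPa*um^2)
Step 2: Compute denominator (R in um): 6*(1-nu)*tf*R = 6*0.72*0.6*25e6 = 64800000.0 (um^2)
Step 3: sigma (GPa) = 63302560 / 64800000.0 = 9.76891e-01 GPa
Step 4: Convert to MPa (x1000): sigma = 976.9 MPa


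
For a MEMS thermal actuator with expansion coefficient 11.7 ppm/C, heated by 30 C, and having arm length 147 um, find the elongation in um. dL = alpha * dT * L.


Step 1: Convert CTE: alpha = 11.7 ppm/C = 11.7e-6 /C
Step 2: dL = 11.7e-6 * 30 * 147
dL = 0.0516 um


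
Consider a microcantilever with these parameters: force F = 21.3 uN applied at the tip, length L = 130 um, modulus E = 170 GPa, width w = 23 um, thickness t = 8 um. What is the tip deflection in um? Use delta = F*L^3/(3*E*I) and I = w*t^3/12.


Step 1: Calculate the second moment of area.
I = w * t^3 / 12 = 23 * 8^3 / 12 = 981.3333 um^4
Step 2: Convert E to consistent units (1 GPa = 1000 uN/um^2).
E = 170 GPa = 170000 uN/um^2
Step 3: Calculate tip deflection.
delta = F * L^3 / (3 * E * I)
delta = 21.3 * 130^3 / (3 * 170000 * 981.3333)
delta = 0.0935 um


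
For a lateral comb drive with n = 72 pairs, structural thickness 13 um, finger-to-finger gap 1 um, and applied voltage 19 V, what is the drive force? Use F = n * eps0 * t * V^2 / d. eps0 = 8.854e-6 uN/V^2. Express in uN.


Step 1: Parameters: n=72, eps0=8.854e-6 uN/V^2, t=13 um, V=19 V, d=1 um
Step 2: V^2 = 361
Step 3: F = 72 * 8.854e-6 * 13 * 361 / 1
F = 2.992 uN


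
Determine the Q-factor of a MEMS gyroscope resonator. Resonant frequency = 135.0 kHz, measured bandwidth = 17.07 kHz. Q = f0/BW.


Step 1: Q = f0 / bandwidth
Step 2: Q = 135.0 / 17.07
Q = 7.9


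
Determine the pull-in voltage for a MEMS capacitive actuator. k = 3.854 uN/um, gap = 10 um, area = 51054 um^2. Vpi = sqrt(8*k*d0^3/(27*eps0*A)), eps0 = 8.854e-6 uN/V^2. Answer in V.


Step 1: Compute numerator: 8 * k * d0^3 = 8 * 3.854 * 10^3 = 30832.0
Step 2: Compute denominator: 27 * eps0 * A = 27 * 8.854e-6 * 51054 = 12.204867
Step 3: Vpi = sqrt(30832.0 / 12.204867)
Vpi = 50.26 V


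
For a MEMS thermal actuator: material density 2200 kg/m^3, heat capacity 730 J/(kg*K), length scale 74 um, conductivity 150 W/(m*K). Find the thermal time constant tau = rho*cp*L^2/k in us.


Step 1: Convert L to m: L = 74e-6 m
Step 2: L^2 = (74e-6)^2 = 5.476e-09 m^2
Step 3: tau = 2200 * 730 * 5.476e-09 / 150 = 5.86297e-05 s
Step 4: Convert to microseconds (multiply by 1e6).
tau = 58.63 us


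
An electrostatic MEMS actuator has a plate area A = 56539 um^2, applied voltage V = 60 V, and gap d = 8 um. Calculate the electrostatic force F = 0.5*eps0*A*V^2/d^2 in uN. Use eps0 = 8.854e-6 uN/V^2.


Step 1: Identify parameters.
eps0 = 8.854e-6 uN/V^2, A = 56539 um^2, V = 60 V, d = 8 um
Step 2: Compute V^2 = 60^2 = 3600
Step 3: Compute d^2 = 8^2 = 64
Step 4: F = 0.5 * 8.854e-6 * 56539 * 3600 / 64
F = 14.079 uN


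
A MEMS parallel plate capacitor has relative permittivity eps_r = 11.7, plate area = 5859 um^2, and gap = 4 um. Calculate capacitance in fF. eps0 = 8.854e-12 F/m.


Step 1: Convert area to m^2: A = 5859e-12 m^2
Step 2: Convert gap to m: d = 4e-6 m
Step 3: C = eps0 * eps_r * A / d
C = 8.854e-12 * 11.7 * 5859e-12 / 4e-6
Step 4: Convert to fF (multiply by 1e15).
C = 151.74 fF


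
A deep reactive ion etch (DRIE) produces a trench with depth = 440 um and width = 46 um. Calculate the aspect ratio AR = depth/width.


Step 1: AR = depth / width
Step 2: AR = 440 / 46
AR = 9.6


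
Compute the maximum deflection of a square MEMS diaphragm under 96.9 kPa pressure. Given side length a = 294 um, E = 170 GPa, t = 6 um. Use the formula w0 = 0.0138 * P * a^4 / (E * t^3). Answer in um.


Step 1: Convert pressure to compatible units (E is in GPa, so P in GPa).
P = 96.9 kPa = 96.9e-6 GPa
Step 2: Compute numerator: 0.0138 * P * a^4.
a^4 = 294^4 = 7471182096
numerator = 0.0138 * 96.9e-6 * 7471182096 = 9.99061e+03
Step 3: Compute denominator: E * t^3 = 170 * 6^3 = 36720
Step 4: w0 = numerator / denominator = 9.99061e+03 / 36720 = 0.2721 um


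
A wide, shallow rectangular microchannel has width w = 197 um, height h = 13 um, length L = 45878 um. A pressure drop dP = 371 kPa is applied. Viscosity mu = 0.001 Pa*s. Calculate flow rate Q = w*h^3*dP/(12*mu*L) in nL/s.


Step 1: Convert all dimensions to SI (meters).
w = 197e-6 m, h = 13e-6 m, L = 45878e-6 m, dP = 371e3 Pa
Step 2: Q = w * h^3 * dP / (12 * mu * L)
Q = 197e-6 * (13e-6)^3 * 371e3 / (12 * 0.001 * 45878e-6) = 2.916651e-10 m^3/s
Step 3: Convert Q from m^3/s to nL/s (1 m^3 = 1e12 nL, so multiply by 1e12).
Q = 291.665 nL/s


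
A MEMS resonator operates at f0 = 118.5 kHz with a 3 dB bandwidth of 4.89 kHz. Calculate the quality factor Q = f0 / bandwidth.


Step 1: Q = f0 / bandwidth
Step 2: Q = 118.5 / 4.89
Q = 24.2


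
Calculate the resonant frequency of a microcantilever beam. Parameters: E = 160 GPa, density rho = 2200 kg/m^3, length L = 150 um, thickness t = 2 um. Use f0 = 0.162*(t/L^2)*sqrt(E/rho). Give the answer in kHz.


Step 1: Convert units to SI.
t_SI = 2e-6 m, L_SI = 150e-6 m
Step 2: Calculate sqrt(E/rho).
sqrt(160e9 / 2200) = 8528.03 m/s
Step 3: Compute f0.
f0 = 0.162 * 2e-6 / (150e-6)^2 * 8528.03 = 122803.6 Hz = 122.8 kHz


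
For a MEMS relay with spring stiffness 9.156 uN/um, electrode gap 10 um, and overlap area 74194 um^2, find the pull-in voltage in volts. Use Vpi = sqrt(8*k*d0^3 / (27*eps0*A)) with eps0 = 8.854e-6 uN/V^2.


Step 1: Compute numerator: 8 * k * d0^3 = 8 * 9.156 * 10^3 = 73248.0
Step 2: Compute denominator: 27 * eps0 * A = 27 * 8.854e-6 * 74194 = 17.736669
Step 3: Vpi = sqrt(73248.0 / 17.736669)
Vpi = 64.26 V


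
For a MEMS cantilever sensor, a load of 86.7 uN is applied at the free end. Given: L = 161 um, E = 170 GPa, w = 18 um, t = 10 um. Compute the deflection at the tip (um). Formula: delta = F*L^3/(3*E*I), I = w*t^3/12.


Step 1: Calculate the second moment of area.
I = w * t^3 / 12 = 18 * 10^3 / 12 = 1500.0 um^4
Step 2: Convert E to consistent units (1 GPa = 1000 uN/um^2).
E = 170 GPa = 170000 uN/um^2
Step 3: Calculate tip deflection.
delta = F * L^3 / (3 * E * I)
delta = 86.7 * 161^3 / (3 * 170000 * 1500.0)
delta = 0.473 um


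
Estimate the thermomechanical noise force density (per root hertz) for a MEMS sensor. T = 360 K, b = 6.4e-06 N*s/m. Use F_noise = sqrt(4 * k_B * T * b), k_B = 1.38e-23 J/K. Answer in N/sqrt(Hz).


Step 1: Compute 4 * k_B * T * b
= 4 * 1.38e-23 * 360 * 6.4e-06
= 1.2718e-25 N^2/Hz
Step 2: F_noise = sqrt(1.2718e-25)
F_noise = 3.57e-13 N/sqrt(Hz)


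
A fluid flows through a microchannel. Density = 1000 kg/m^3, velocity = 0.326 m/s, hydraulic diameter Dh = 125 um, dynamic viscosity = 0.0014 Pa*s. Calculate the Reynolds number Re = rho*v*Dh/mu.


Step 1: Convert Dh to meters: Dh = 125e-6 m
Step 2: Re = rho * v * Dh / mu
Re = 1000 * 0.326 * 125e-6 / 0.0014
Re = 29.107


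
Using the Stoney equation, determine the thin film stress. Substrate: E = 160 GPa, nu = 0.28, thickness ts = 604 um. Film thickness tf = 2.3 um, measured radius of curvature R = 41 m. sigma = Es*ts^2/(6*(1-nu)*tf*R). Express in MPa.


Step 1: Compute numerator: Es * ts^2 = 160 * 604^2 = 58370560 (GPa*um^2)
Step 2: Compute denominator (R in um): 6*(1-nu)*tf*R = 6*0.72*2.3*41e6 = 407376000.0 (um^2)
Step 3: sigma (GPa) = 58370560 / 407376000.0 = 1.43284e-01 GPa
Step 4: Convert to MPa (x1000): sigma = 143.3 MPa


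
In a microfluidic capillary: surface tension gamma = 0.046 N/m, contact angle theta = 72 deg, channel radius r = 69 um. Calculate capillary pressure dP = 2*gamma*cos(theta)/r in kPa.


Step 1: cos(72 deg) = 0.309
Step 2: Convert r to m: r = 69e-6 m
Step 3: dP = 2 * 0.046 * 0.309 / 69e-6 = 412.0 Pa
Step 4: Convert Pa to kPa (divide by 1000).
dP = 0.41 kPa


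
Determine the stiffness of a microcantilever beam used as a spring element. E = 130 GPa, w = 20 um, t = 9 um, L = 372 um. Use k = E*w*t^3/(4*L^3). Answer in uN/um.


Step 1: Convert E to consistent units (1 GPa = 1000 uN/um^2).
E = 130 GPa = 130000 uN/um^2
Step 2: Compute t^3 = 9^3 = 729
Step 3: Compute L^3 = 372^3 = 51478848
Step 4: k = 130000 * 20 * 729 / (4 * 51478848)
k = 9.2048 uN/um


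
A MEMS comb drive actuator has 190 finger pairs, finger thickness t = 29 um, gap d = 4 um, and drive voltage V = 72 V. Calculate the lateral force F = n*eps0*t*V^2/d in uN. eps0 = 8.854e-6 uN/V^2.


Step 1: Parameters: n=190, eps0=8.854e-6 uN/V^2, t=29 um, V=72 V, d=4 um
Step 2: V^2 = 5184
Step 3: F = 190 * 8.854e-6 * 29 * 5184 / 4
F = 63.226 uN


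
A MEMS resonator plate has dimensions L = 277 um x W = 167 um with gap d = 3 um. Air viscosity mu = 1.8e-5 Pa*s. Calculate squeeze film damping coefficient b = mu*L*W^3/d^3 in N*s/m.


Step 1: Convert to SI.
L = 277e-6 m, W = 167e-6 m, d = 3e-6 m
Step 2: W^3 = (167e-6)^3 = 4.66e-12 m^3
Step 3: d^3 = (3e-6)^3 = 2.70e-17 m^3
Step 4: b = 1.8e-5 * 277e-6 * 4.66e-12 / 2.70e-17
b = 8.60e-04 N*s/m


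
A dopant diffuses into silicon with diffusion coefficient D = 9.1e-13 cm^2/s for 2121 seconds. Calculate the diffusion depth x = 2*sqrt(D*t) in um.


Step 1: Compute D*t = 9.1e-13 * 2121 = 1.93011e-09 cm^2
Step 2: sqrt(D*t) = 4.3933e-05 cm
Step 3: x = 2 * 4.3933e-05 cm = 8.7866e-05 cm
Step 4: Convert to um (1 cm = 1e4 um): x = 0.879 um


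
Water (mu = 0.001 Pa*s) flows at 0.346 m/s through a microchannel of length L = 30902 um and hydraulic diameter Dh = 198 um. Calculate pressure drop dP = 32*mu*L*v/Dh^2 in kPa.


Step 1: Convert to SI: L = 30902e-6 m, Dh = 198e-6 m
Step 2: dP = 32 * 0.001 * 30902e-6 * 0.346 / (198e-6)^2
Step 3: dP = 8727.35 Pa
Step 4: Convert to kPa: dP = 8.73 kPa


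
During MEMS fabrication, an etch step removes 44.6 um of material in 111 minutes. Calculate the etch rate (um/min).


Step 1: Etch rate = depth / time
Step 2: rate = 44.6 / 111
rate = 0.402 um/min


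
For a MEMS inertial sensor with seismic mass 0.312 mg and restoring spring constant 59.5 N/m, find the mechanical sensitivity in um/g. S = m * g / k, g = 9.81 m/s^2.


Step 1: Convert mass: m = 0.312 mg = 3.12e-07 kg
Step 2: S = m * g / k = 3.12e-07 * 9.81 / 59.5
Step 3: S = 5.14e-08 m/g
Step 4: Convert to um/g: S = 0.051 um/g


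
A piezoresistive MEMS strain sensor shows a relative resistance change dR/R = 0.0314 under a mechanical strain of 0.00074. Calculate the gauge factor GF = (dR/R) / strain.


Step 1: Identify values.
dR/R = 0.0314, strain = 0.00074
Step 2: GF = (dR/R) / strain = 0.0314 / 0.00074
GF = 42.4


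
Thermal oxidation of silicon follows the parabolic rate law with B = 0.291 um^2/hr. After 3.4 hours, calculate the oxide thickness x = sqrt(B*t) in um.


Step 1: Compute B*t = 0.291 * 3.4 = 0.9894
Step 2: x = sqrt(0.9894)
x = 0.995 um


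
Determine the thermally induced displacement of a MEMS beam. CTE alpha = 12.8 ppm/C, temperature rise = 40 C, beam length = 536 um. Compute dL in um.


Step 1: Convert CTE: alpha = 12.8 ppm/C = 12.8e-6 /C
Step 2: dL = 12.8e-6 * 40 * 536
dL = 0.2744 um


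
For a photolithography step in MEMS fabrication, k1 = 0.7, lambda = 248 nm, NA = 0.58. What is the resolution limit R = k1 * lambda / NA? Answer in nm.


Step 1: Identify values: k1 = 0.7, lambda = 248 nm, NA = 0.58
Step 2: R = k1 * lambda / NA
R = 0.7 * 248 / 0.58
R = 299.3 nm


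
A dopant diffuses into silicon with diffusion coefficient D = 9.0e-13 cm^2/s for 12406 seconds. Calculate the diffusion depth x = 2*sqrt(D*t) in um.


Step 1: Compute D*t = 9.0e-13 * 12406 = 1.11654e-08 cm^2
Step 2: sqrt(D*t) = 1.05666e-04 cm
Step 3: x = 2 * 1.05666e-04 cm = 2.11332e-04 cm
Step 4: Convert to um (1 cm = 1e4 um): x = 2.113 um


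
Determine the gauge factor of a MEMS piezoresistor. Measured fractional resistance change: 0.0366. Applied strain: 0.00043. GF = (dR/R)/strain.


Step 1: Identify values.
dR/R = 0.0366, strain = 0.00043
Step 2: GF = (dR/R) / strain = 0.0366 / 0.00043
GF = 85.1


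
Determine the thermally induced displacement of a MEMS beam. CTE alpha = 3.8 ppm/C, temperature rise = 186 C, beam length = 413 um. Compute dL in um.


Step 1: Convert CTE: alpha = 3.8 ppm/C = 3.8e-6 /C
Step 2: dL = 3.8e-6 * 186 * 413
dL = 0.2919 um


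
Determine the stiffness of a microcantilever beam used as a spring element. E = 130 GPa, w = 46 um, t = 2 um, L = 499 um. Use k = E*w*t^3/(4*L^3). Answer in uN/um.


Step 1: Convert E to consistent units (1 GPa = 1000 uN/um^2).
E = 130 GPa = 130000 uN/um^2
Step 2: Compute t^3 = 2^3 = 8
Step 3: Compute L^3 = 499^3 = 124251499
Step 4: k = 130000 * 46 * 8 / (4 * 124251499)
k = 0.0963 uN/um


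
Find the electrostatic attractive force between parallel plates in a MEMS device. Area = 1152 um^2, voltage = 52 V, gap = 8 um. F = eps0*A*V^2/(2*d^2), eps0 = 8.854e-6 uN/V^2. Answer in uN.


Step 1: Identify parameters.
eps0 = 8.854e-6 uN/V^2, A = 1152 um^2, V = 52 V, d = 8 um
Step 2: Compute V^2 = 52^2 = 2704
Step 3: Compute d^2 = 8^2 = 64
Step 4: F = 0.5 * 8.854e-6 * 1152 * 2704 / 64
F = 0.215 uN


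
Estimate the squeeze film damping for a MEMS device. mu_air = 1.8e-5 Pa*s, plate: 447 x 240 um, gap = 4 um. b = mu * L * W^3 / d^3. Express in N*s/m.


Step 1: Convert to SI.
L = 447e-6 m, W = 240e-6 m, d = 4e-6 m
Step 2: W^3 = (240e-6)^3 = 1.38e-11 m^3
Step 3: d^3 = (4e-6)^3 = 6.40e-17 m^3
Step 4: b = 1.8e-5 * 447e-6 * 1.38e-11 / 6.40e-17
b = 1.74e-03 N*s/m


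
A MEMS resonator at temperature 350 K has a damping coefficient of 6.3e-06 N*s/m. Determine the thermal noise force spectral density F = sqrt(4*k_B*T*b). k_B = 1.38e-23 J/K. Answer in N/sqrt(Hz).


Step 1: Compute 4 * k_B * T * b
= 4 * 1.38e-23 * 350 * 6.3e-06
= 1.2172e-25 N^2/Hz
Step 2: F_noise = sqrt(1.2172e-25)
F_noise = 3.49e-13 N/sqrt(Hz)


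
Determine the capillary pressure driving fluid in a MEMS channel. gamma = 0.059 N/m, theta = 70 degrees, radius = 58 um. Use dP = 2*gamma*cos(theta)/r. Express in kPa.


Step 1: cos(70 deg) = 0.342
Step 2: Convert r to m: r = 58e-6 m
Step 3: dP = 2 * 0.059 * 0.342 / 58e-6 = 695.8 Pa
Step 4: Convert Pa to kPa (divide by 1000).
dP = 0.7 kPa


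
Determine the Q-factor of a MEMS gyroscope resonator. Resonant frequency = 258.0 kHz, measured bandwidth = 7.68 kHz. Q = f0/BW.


Step 1: Q = f0 / bandwidth
Step 2: Q = 258.0 / 7.68
Q = 33.6


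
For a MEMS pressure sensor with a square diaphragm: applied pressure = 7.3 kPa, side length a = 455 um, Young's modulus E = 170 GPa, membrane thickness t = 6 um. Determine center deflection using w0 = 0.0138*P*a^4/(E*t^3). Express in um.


Step 1: Convert pressure to compatible units (E is in GPa, so P in GPa).
P = 7.3 kPa = 7.3e-6 GPa
Step 2: Compute numerator: 0.0138 * P * a^4.
a^4 = 455^4 = 42859350625
numerator = 0.0138 * 7.3e-6 * 42859350625 = 4.31765e+03
Step 3: Compute denominator: E * t^3 = 170 * 6^3 = 36720
Step 4: w0 = numerator / denominator = 4.31765e+03 / 36720 = 0.1176 um


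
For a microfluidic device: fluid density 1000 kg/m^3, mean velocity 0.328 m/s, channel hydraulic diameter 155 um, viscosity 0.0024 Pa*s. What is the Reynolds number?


Step 1: Convert Dh to meters: Dh = 155e-6 m
Step 2: Re = rho * v * Dh / mu
Re = 1000 * 0.328 * 155e-6 / 0.0024
Re = 21.183


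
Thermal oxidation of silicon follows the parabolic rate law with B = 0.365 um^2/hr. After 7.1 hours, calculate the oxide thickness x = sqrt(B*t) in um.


Step 1: Compute B*t = 0.365 * 7.1 = 2.5915
Step 2: x = sqrt(2.5915)
x = 1.61 um


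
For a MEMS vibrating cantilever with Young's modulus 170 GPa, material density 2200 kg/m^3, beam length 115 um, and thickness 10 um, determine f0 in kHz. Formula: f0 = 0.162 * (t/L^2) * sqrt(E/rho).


Step 1: Convert units to SI.
t_SI = 10e-6 m, L_SI = 115e-6 m
Step 2: Calculate sqrt(E/rho).
sqrt(170e9 / 2200) = 8790.49 m/s
Step 3: Compute f0.
f0 = 0.162 * 10e-6 / (115e-6)^2 * 8790.49 = 1076793.5 Hz = 1076.79 kHz


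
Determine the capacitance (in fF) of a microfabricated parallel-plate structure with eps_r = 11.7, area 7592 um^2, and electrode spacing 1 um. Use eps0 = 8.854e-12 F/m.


Step 1: Convert area to m^2: A = 7592e-12 m^2
Step 2: Convert gap to m: d = 1e-6 m
Step 3: C = eps0 * eps_r * A / d
C = 8.854e-12 * 11.7 * 7592e-12 / 1e-6
Step 4: Convert to fF (multiply by 1e15).
C = 786.47 fF


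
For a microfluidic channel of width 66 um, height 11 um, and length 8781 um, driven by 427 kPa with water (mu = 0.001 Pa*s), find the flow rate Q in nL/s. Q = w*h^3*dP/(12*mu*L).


Step 1: Convert all dimensions to SI (meters).
w = 66e-6 m, h = 11e-6 m, L = 8781e-6 m, dP = 427e3 Pa
Step 2: Q = w * h^3 * dP / (12 * mu * L)
Q = 66e-6 * (11e-6)^3 * 427e3 / (12 * 0.001 * 8781e-6) = 3.5597922e-10 m^3/s
Step 3: Convert Q from m^3/s to nL/s (1 m^3 = 1e12 nL, so multiply by 1e12).
Q = 355.979 nL/s


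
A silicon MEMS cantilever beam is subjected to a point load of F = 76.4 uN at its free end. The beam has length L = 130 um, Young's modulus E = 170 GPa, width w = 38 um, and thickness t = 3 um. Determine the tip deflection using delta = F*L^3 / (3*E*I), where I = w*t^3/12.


Step 1: Calculate the second moment of area.
I = w * t^3 / 12 = 38 * 3^3 / 12 = 85.5 um^4
Step 2: Convert E to consistent units (1 GPa = 1000 uN/um^2).
E = 170 GPa = 170000 uN/um^2
Step 3: Calculate tip deflection.
delta = F * L^3 / (3 * E * I)
delta = 76.4 * 130^3 / (3 * 170000 * 85.5)
delta = 3.8493 um


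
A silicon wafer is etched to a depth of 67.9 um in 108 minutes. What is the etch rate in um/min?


Step 1: Etch rate = depth / time
Step 2: rate = 67.9 / 108
rate = 0.629 um/min


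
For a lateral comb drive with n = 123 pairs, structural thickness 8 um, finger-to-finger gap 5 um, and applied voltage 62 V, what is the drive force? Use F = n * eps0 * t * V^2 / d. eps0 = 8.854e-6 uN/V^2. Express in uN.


Step 1: Parameters: n=123, eps0=8.854e-6 uN/V^2, t=8 um, V=62 V, d=5 um
Step 2: V^2 = 3844
Step 3: F = 123 * 8.854e-6 * 8 * 3844 / 5
F = 6.698 uN


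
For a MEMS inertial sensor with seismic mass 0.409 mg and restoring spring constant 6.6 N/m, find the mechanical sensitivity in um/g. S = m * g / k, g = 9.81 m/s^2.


Step 1: Convert mass: m = 0.409 mg = 4.09e-07 kg
Step 2: S = m * g / k = 4.09e-07 * 9.81 / 6.6
Step 3: S = 6.08e-07 m/g
Step 4: Convert to um/g: S = 0.608 um/g


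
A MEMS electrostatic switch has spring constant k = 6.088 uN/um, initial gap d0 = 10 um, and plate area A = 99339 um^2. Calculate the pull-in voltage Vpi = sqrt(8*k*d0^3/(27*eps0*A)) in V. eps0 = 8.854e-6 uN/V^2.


Step 1: Compute numerator: 8 * k * d0^3 = 8 * 6.088 * 10^3 = 48704.0
Step 2: Compute denominator: 27 * eps0 * A = 27 * 8.854e-6 * 99339 = 23.747783
Step 3: Vpi = sqrt(48704.0 / 23.747783)
Vpi = 45.29 V


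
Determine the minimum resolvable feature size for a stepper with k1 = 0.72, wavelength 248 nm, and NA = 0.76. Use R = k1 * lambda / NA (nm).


Step 1: Identify values: k1 = 0.72, lambda = 248 nm, NA = 0.76
Step 2: R = k1 * lambda / NA
R = 0.72 * 248 / 0.76
R = 234.9 nm


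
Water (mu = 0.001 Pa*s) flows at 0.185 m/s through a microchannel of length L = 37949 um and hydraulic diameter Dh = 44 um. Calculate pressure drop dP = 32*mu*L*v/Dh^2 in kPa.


Step 1: Convert to SI: L = 37949e-6 m, Dh = 44e-6 m
Step 2: dP = 32 * 0.001 * 37949e-6 * 0.185 / (44e-6)^2
Step 3: dP = 116042.40 Pa
Step 4: Convert to kPa: dP = 116.04 kPa


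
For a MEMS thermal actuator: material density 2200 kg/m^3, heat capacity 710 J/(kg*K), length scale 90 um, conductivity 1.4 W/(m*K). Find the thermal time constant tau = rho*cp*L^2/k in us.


Step 1: Convert L to m: L = 90e-6 m
Step 2: L^2 = (90e-6)^2 = 8.1e-09 m^2
Step 3: tau = 2200 * 710 * 8.1e-09 / 1.4 = 9.03728571e-03 s
Step 4: Convert to microseconds (multiply by 1e6).
tau = 9037.286 us


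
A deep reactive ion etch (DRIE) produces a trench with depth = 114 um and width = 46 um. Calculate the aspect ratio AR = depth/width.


Step 1: AR = depth / width
Step 2: AR = 114 / 46
AR = 2.5


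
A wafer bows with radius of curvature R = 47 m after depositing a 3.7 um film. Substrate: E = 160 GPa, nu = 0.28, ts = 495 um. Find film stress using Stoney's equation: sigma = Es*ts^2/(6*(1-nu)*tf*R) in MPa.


Step 1: Compute numerator: Es * ts^2 = 160 * 495^2 = 39204000 (GPa*um^2)
Step 2: Compute denominator (R in um): 6*(1-nu)*tf*R = 6*0.72*3.7*47e6 = 751248000.0 (um^2)
Step 3: sigma (GPa) = 39204000 / 751248000.0 = 5.2185e-02 GPa
Step 4: Convert to MPa (x1000): sigma = 52.2 MPa


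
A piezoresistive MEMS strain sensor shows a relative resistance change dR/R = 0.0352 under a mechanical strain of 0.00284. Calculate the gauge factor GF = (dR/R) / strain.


Step 1: Identify values.
dR/R = 0.0352, strain = 0.00284
Step 2: GF = (dR/R) / strain = 0.0352 / 0.00284
GF = 12.4


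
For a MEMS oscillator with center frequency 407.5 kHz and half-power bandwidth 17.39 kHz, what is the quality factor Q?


Step 1: Q = f0 / bandwidth
Step 2: Q = 407.5 / 17.39
Q = 23.4


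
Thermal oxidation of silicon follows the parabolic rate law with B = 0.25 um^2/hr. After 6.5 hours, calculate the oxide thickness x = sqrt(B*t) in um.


Step 1: Compute B*t = 0.25 * 6.5 = 1.625
Step 2: x = sqrt(1.625)
x = 1.275 um
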